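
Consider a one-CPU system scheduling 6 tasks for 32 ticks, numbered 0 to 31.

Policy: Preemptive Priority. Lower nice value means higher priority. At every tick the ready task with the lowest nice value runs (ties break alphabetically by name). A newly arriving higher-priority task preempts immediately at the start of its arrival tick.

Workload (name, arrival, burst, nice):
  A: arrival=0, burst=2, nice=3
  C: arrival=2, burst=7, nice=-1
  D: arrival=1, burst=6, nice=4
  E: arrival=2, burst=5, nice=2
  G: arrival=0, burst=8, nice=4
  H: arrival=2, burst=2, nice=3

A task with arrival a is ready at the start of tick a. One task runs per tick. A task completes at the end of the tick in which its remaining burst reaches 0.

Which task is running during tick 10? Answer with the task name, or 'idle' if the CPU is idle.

running at tick 10 = E

t=0: ready={A,G} → run A
t=1: ready={A,D,G} → run A
t=2: ready={C,D,E,G,H} → run C
t=3: ready={C,D,E,G,H} → run C
t=4: ready={C,D,E,G,H} → run C
t=5: ready={C,D,E,G,H} → run C
t=6: ready={C,D,E,G,H} → run C
t=7: ready={C,D,E,G,H} → run C
t=8: ready={C,D,E,G,H} → run C
t=9: ready={D,E,G,H} → run E
t=10: ready={D,E,G,H} → run E
t=11: ready={D,E,G,H} → run E
t=12: ready={D,E,G,H} → run E
t=13: ready={D,E,G,H} → run E
t=14: ready={D,G,H} → run H
t=15: ready={D,G,H} → run H
t=16: ready={D,G} → run D
t=17: ready={D,G} → run D
t=18: ready={D,G} → run D
t=19: ready={D,G} → run D
t=20: ready={D,G} → run D
t=21: ready={D,G} → run D
t=22: ready={G} → run G
t=23: ready={G} → run G
t=24: ready={G} → run G
t=25: ready={G} → run G
t=26: ready={G} → run G
t=27: ready={G} → run G
t=28: ready={G} → run G
t=29: ready={G} → run G
t=30: (idle)
t=31: (idle)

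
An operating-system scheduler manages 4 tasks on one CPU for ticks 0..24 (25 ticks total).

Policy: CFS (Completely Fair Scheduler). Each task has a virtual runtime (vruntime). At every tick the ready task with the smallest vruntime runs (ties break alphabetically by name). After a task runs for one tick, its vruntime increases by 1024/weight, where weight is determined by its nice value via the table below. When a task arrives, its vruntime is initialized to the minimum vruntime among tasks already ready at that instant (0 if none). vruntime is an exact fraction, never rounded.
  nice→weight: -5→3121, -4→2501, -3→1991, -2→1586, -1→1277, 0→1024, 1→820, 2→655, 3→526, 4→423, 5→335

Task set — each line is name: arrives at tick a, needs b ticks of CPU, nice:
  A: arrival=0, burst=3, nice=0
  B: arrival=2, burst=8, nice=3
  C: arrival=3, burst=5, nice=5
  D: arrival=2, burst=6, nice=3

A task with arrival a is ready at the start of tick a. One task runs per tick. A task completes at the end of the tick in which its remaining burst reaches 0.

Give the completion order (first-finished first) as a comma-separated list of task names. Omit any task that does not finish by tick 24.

t=0: vr[A=0] → run A
t=1: vr[A=1] → run A
t=2: vr[A=2 B=2 D=2] → run A
t=3: vr[B=2 C=2 D=2] → run B
t=4: vr[B=1038/263 C=2 D=2] → run C
t=5: vr[B=1038/263 C=1694/335 D=2] → run D
t=6: vr[B=1038/263 C=1694/335 D=1038/263] → run B
t=7: vr[B=1550/263 C=1694/335 D=1038/263] → run D
t=8: vr[B=1550/263 C=1694/335 D=1550/263] → run C
t=9: vr[B=1550/263 C=2718/335 D=1550/263] → run B
t=10: vr[B=2062/263 C=2718/335 D=1550/263] → run D
t=11: vr[B=2062/263 C=2718/335 D=2062/263] → run B
t=12: vr[B=2574/263 C=2718/335 D=2062/263] → run D
t=13: vr[B=2574/263 C=2718/335 D=2574/263] → run C
t=14: vr[B=2574/263 C=3742/335 D=2574/263] → run B
t=15: vr[B=3086/263 C=3742/335 D=2574/263] → run D
t=16: vr[B=3086/263 C=3742/335 D=3086/263] → run C
t=17: vr[B=3086/263 C=4766/335 D=3086/263] → run B
t=18: vr[B=3598/263 C=4766/335 D=3086/263] → run D
t=19: vr[B=3598/263 C=4766/335] → run B
t=20: vr[B=4110/263 C=4766/335] → run C
t=21: vr[B=4110/263] → run B
t=22: (idle)
t=23: (idle)
t=24: (idle)

completion order = A, D, C, B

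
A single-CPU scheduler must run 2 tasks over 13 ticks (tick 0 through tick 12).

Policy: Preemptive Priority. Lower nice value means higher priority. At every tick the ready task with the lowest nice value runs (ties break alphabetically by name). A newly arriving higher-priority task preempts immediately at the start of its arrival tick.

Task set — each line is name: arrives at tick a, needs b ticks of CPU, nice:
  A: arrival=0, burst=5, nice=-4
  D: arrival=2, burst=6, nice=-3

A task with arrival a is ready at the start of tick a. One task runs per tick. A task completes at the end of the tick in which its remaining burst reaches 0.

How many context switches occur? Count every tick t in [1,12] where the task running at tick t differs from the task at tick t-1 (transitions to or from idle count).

t=0: ready={A} → run A
t=1: ready={A} → run A
t=2: ready={A,D} → run A
t=3: ready={A,D} → run A
t=4: ready={A,D} → run A
t=5: ready={D} → run D
t=6: ready={D} → run D
t=7: ready={D} → run D
t=8: ready={D} → run D
t=9: ready={D} → run D
t=10: ready={D} → run D
t=11: (idle)
t=12: (idle)

context switches = 2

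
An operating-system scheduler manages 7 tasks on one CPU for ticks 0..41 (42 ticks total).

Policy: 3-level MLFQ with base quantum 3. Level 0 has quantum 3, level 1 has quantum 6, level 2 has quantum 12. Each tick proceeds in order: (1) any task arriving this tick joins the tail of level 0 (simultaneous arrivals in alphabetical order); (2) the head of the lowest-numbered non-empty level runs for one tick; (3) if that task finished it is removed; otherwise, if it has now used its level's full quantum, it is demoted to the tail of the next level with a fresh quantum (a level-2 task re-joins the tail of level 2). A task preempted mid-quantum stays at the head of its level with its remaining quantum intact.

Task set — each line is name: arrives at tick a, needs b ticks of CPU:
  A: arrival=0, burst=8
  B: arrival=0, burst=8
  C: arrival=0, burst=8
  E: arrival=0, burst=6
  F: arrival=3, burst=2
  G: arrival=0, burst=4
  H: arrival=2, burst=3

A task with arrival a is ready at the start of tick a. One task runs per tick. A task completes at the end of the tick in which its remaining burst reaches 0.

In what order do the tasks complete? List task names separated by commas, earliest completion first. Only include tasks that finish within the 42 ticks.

t=0: L0/L1/L2 = ABCEG/-/- → run A
t=1: L0/L1/L2 = ABCEG/-/- → run A
t=2: L0/L1/L2 = ABCEGH/-/- → run A
t=3: L0/L1/L2 = BCEGHF/A/- → run B
t=4: L0/L1/L2 = BCEGHF/A/- → run B
t=5: L0/L1/L2 = BCEGHF/A/- → run B
t=6: L0/L1/L2 = CEGHF/AB/- → run C
t=7: L0/L1/L2 = CEGHF/AB/- → run C
t=8: L0/L1/L2 = CEGHF/AB/- → run C
t=9: L0/L1/L2 = EGHF/ABC/- → run E
t=10: L0/L1/L2 = EGHF/ABC/- → run E
t=11: L0/L1/L2 = EGHF/ABC/- → run E
t=12: L0/L1/L2 = GHF/ABCE/- → run G
t=13: L0/L1/L2 = GHF/ABCE/- → run G
t=14: L0/L1/L2 = GHF/ABCE/- → run G
t=15: L0/L1/L2 = HF/ABCEG/- → run H
t=16: L0/L1/L2 = HF/ABCEG/- → run H
t=17: L0/L1/L2 = HF/ABCEG/- → run H
t=18: L0/L1/L2 = F/ABCEG/- → run F
t=19: L0/L1/L2 = F/ABCEG/- → run F
t=20: L0/L1/L2 = -/ABCEG/- → run A
t=21: L0/L1/L2 = -/ABCEG/- → run A
t=22: L0/L1/L2 = -/ABCEG/- → run A
t=23: L0/L1/L2 = -/ABCEG/- → run A
t=24: L0/L1/L2 = -/ABCEG/- → run A
t=25: L0/L1/L2 = -/BCEG/- → run B
t=26: L0/L1/L2 = -/BCEG/- → run B
t=27: L0/L1/L2 = -/BCEG/- → run B
t=28: L0/L1/L2 = -/BCEG/- → run B
t=29: L0/L1/L2 = -/BCEG/- → run B
t=30: L0/L1/L2 = -/CEG/- → run C
t=31: L0/L1/L2 = -/CEG/- → run C
t=32: L0/L1/L2 = -/CEG/- → run C
t=33: L0/L1/L2 = -/CEG/- → run C
t=34: L0/L1/L2 = -/CEG/- → run C
t=35: L0/L1/L2 = -/EG/- → run E
t=36: L0/L1/L2 = -/EG/- → run E
t=37: L0/L1/L2 = -/EG/- → run E
t=38: L0/L1/L2 = -/G/- → run G
t=39: (idle)
t=40: (idle)
t=41: (idle)

completion order = H, F, A, B, C, E, G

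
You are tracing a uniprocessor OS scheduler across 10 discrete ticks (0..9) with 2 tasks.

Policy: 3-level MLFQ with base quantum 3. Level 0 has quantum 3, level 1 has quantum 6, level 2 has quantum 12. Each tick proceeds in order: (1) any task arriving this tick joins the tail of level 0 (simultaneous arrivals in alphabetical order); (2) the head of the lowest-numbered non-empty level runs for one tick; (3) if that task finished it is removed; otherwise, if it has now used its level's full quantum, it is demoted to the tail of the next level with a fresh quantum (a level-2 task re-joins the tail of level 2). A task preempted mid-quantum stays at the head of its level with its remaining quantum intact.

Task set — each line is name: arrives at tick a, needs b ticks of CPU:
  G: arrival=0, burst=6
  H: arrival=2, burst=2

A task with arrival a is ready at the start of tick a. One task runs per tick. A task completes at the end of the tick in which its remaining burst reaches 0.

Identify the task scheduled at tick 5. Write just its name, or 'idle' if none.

t=0: L0/L1/L2 = G/-/- → run G
t=1: L0/L1/L2 = G/-/- → run G
t=2: L0/L1/L2 = GH/-/- → run G
t=3: L0/L1/L2 = H/G/- → run H
t=4: L0/L1/L2 = H/G/- → run H
t=5: L0/L1/L2 = -/G/- → run G
t=6: L0/L1/L2 = -/G/- → run G
t=7: L0/L1/L2 = -/G/- → run G
t=8: (idle)
t=9: (idle)

running at tick 5 = G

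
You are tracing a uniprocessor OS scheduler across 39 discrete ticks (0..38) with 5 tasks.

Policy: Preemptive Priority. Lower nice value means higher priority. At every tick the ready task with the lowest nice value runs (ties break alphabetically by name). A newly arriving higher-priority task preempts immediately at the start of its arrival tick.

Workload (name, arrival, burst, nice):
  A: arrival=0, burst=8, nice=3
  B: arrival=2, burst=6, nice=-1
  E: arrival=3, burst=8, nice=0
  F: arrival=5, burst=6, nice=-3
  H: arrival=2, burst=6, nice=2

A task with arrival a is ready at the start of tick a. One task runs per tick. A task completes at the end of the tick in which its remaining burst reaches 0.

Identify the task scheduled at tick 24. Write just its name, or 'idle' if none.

running at tick 24 = H

t=0: ready={A} → run A
t=1: ready={A} → run A
t=2: ready={A,B,H} → run B
t=3: ready={A,B,E,H} → run B
t=4: ready={A,B,E,H} → run B
t=5: ready={A,B,E,F,H} → run F
t=6: ready={A,B,E,F,H} → run F
t=7: ready={A,B,E,F,H} → run F
t=8: ready={A,B,E,F,H} → run F
t=9: ready={A,B,E,F,H} → run F
t=10: ready={A,B,E,F,H} → run F
t=11: ready={A,B,E,H} → run B
t=12: ready={A,B,E,H} → run B
t=13: ready={A,B,E,H} → run B
t=14: ready={A,E,H} → run E
t=15: ready={A,E,H} → run E
t=16: ready={A,E,H} → run E
t=17: ready={A,E,H} → run E
t=18: ready={A,E,H} → run E
t=19: ready={A,E,H} → run E
t=20: ready={A,E,H} → run E
t=21: ready={A,E,H} → run E
t=22: ready={A,H} → run H
t=23: ready={A,H} → run H
t=24: ready={A,H} → run H
t=25: ready={A,H} → run H
t=26: ready={A,H} → run H
t=27: ready={A,H} → run H
t=28: ready={A} → run A
t=29: ready={A} → run A
t=30: ready={A} → run A
t=31: ready={A} → run A
t=32: ready={A} → run A
t=33: ready={A} → run A
t=34: (idle)
t=35: (idle)
t=36: (idle)
t=37: (idle)
t=38: (idle)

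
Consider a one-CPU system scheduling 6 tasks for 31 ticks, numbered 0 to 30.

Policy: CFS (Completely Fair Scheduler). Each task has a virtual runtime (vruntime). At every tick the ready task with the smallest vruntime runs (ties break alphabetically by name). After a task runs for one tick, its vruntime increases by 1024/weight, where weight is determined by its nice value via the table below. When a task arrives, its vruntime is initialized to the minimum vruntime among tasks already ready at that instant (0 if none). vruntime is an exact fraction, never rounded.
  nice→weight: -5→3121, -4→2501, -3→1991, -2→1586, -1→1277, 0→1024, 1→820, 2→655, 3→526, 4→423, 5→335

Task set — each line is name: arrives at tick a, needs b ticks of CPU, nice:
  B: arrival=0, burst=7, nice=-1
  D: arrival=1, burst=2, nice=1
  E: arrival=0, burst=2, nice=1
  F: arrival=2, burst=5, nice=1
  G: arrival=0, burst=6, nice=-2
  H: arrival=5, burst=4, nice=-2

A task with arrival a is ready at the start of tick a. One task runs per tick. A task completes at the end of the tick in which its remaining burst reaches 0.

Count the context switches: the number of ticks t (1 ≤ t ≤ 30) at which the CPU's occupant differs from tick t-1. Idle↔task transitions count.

context switches = 24

t=0: vr[B=0 E=0 G=0] → run B
t=1: vr[B=1024/1277 D=0 E=0 G=0] → run D
t=2: vr[B=1024/1277 D=256/205 E=0 F=0 G=0] → run E
t=3: vr[B=1024/1277 D=256/205 E=256/205 F=0 G=0] → run F
t=4: vr[B=1024/1277 D=256/205 E=256/205 F=256/205 G=0] → run G
t=5: vr[B=1024/1277 D=256/205 E=256/205 F=256/205 G=512/793 H=512/793] → run G
t=6: vr[B=1024/1277 D=256/205 E=256/205 F=256/205 G=1024/793 H=512/793] → run H
t=7: vr[B=1024/1277 D=256/205 E=256/205 F=256/205 G=1024/793 H=1024/793] → run B
t=8: vr[B=2048/1277 D=256/205 E=256/205 F=256/205 G=1024/793 H=1024/793] → run D
t=9: vr[B=2048/1277 E=256/205 F=256/205 G=1024/793 H=1024/793] → run E
t=10: vr[B=2048/1277 F=256/205 G=1024/793 H=1024/793] → run F
t=11: vr[B=2048/1277 F=512/205 G=1024/793 H=1024/793] → run G
t=12: vr[B=2048/1277 F=512/205 G=1536/793 H=1024/793] → run H
t=13: vr[B=2048/1277 F=512/205 G=1536/793 H=1536/793] → run B
t=14: vr[B=3072/1277 F=512/205 G=1536/793 H=1536/793] → run G
t=15: vr[B=3072/1277 F=512/205 G=2048/793 H=1536/793] → run H
t=16: vr[B=3072/1277 F=512/205 G=2048/793 H=2048/793] → run B
t=17: vr[B=4096/1277 F=512/205 G=2048/793 H=2048/793] → run F
t=18: vr[B=4096/1277 F=768/205 G=2048/793 H=2048/793] → run G
t=19: vr[B=4096/1277 F=768/205 G=2560/793 H=2048/793] → run H
t=20: vr[B=4096/1277 F=768/205 G=2560/793] → run B
t=21: vr[B=5120/1277 F=768/205 G=2560/793] → run G
t=22: vr[B=5120/1277 F=768/205] → run F
t=23: vr[B=5120/1277 F=1024/205] → run B
t=24: vr[B=6144/1277 F=1024/205] → run B
t=25: vr[F=1024/205] → run F
t=26: (idle)
t=27: (idle)
t=28: (idle)
t=29: (idle)
t=30: (idle)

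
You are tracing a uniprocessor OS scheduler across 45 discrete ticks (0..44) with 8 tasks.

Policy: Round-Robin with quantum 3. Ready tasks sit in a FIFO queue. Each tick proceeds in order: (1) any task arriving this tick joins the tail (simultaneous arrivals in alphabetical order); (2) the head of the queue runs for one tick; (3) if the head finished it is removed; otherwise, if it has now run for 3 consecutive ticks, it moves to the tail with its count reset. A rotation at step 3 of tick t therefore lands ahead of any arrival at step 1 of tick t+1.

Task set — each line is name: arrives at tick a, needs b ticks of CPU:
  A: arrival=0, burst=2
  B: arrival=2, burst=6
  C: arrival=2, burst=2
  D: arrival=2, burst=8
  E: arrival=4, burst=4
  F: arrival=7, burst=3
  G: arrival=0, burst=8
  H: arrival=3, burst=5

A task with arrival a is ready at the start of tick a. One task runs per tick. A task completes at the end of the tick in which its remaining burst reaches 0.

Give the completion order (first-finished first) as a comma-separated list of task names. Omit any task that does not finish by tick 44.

completion order = A, C, F, B, H, E, G, D

t=0: queue=[A,G] q_used=0 → run A
t=1: queue=[A,G] q_used=1 → run A
t=2: queue=[G,B,C,D] q_used=0 → run G
t=3: queue=[G,B,C,D,H] q_used=1 → run G
t=4: queue=[G,B,C,D,H,E] q_used=2 → run G
t=5: queue=[B,C,D,H,E,G] q_used=0 → run B
t=6: queue=[B,C,D,H,E,G] q_used=1 → run B
t=7: queue=[B,C,D,H,E,G,F] q_used=2 → run B
t=8: queue=[C,D,H,E,G,F,B] q_used=0 → run C
t=9: queue=[C,D,H,E,G,F,B] q_used=1 → run C
t=10: queue=[D,H,E,G,F,B] q_used=0 → run D
t=11: queue=[D,H,E,G,F,B] q_used=1 → run D
t=12: queue=[D,H,E,G,F,B] q_used=2 → run D
t=13: queue=[H,E,G,F,B,D] q_used=0 → run H
t=14: queue=[H,E,G,F,B,D] q_used=1 → run H
t=15: queue=[H,E,G,F,B,D] q_used=2 → run H
t=16: queue=[E,G,F,B,D,H] q_used=0 → run E
t=17: queue=[E,G,F,B,D,H] q_used=1 → run E
t=18: queue=[E,G,F,B,D,H] q_used=2 → run E
t=19: queue=[G,F,B,D,H,E] q_used=0 → run G
t=20: queue=[G,F,B,D,H,E] q_used=1 → run G
t=21: queue=[G,F,B,D,H,E] q_used=2 → run G
t=22: queue=[F,B,D,H,E,G] q_used=0 → run F
t=23: queue=[F,B,D,H,E,G] q_used=1 → run F
t=24: queue=[F,B,D,H,E,G] q_used=2 → run F
t=25: queue=[B,D,H,E,G] q_used=0 → run B
t=26: queue=[B,D,H,E,G] q_used=1 → run B
t=27: queue=[B,D,H,E,G] q_used=2 → run B
t=28: queue=[D,H,E,G] q_used=0 → run D
t=29: queue=[D,H,E,G] q_used=1 → run D
t=30: queue=[D,H,E,G] q_used=2 → run D
t=31: queue=[H,E,G,D] q_used=0 → run H
t=32: queue=[H,E,G,D] q_used=1 → run H
t=33: queue=[E,G,D] q_used=0 → run E
t=34: queue=[G,D] q_used=0 → run G
t=35: queue=[G,D] q_used=1 → run G
t=36: queue=[D] q_used=0 → run D
t=37: queue=[D] q_used=1 → run D
t=38: (idle)
t=39: (idle)
t=40: (idle)
t=41: (idle)
t=42: (idle)
t=43: (idle)
t=44: (idle)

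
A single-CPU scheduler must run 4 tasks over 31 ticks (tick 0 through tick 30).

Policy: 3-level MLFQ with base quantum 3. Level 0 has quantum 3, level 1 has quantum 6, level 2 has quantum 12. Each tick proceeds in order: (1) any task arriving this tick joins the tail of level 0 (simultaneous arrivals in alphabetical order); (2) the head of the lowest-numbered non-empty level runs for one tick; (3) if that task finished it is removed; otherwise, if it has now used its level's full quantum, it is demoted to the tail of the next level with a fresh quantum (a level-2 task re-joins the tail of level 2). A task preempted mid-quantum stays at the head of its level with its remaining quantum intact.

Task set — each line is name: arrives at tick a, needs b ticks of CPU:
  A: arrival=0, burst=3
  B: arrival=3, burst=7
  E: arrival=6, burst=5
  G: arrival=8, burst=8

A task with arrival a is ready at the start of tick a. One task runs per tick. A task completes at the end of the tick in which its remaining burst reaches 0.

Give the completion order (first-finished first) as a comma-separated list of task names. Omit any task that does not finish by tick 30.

completion order = A, B, E, G

t=0: L0/L1/L2 = A/-/- → run A
t=1: L0/L1/L2 = A/-/- → run A
t=2: L0/L1/L2 = A/-/- → run A
t=3: L0/L1/L2 = B/-/- → run B
t=4: L0/L1/L2 = B/-/- → run B
t=5: L0/L1/L2 = B/-/- → run B
t=6: L0/L1/L2 = E/B/- → run E
t=7: L0/L1/L2 = E/B/- → run E
t=8: L0/L1/L2 = EG/B/- → run E
t=9: L0/L1/L2 = G/BE/- → run G
t=10: L0/L1/L2 = G/BE/- → run G
t=11: L0/L1/L2 = G/BE/- → run G
t=12: L0/L1/L2 = -/BEG/- → run B
t=13: L0/L1/L2 = -/BEG/- → run B
t=14: L0/L1/L2 = -/BEG/- → run B
t=15: L0/L1/L2 = -/BEG/- → run B
t=16: L0/L1/L2 = -/EG/- → run E
t=17: L0/L1/L2 = -/EG/- → run E
t=18: L0/L1/L2 = -/G/- → run G
t=19: L0/L1/L2 = -/G/- → run G
t=20: L0/L1/L2 = -/G/- → run G
t=21: L0/L1/L2 = -/G/- → run G
t=22: L0/L1/L2 = -/G/- → run G
t=23: (idle)
t=24: (idle)
t=25: (idle)
t=26: (idle)
t=27: (idle)
t=28: (idle)
t=29: (idle)
t=30: (idle)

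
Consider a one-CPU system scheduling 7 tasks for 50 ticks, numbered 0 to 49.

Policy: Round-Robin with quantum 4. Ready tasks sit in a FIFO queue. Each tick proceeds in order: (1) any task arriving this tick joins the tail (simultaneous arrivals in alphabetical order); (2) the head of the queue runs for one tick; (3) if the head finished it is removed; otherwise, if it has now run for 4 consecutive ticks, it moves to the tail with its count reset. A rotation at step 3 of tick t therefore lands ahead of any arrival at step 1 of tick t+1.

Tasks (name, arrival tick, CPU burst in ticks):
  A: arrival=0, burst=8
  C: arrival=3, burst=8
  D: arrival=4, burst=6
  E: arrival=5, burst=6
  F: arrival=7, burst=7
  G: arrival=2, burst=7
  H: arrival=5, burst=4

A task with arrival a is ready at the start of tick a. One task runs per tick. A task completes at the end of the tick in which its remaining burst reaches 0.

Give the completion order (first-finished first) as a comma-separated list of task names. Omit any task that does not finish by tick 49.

t=0: queue=[A] q_used=0 → run A
t=1: queue=[A] q_used=1 → run A
t=2: queue=[A,G] q_used=2 → run A
t=3: queue=[A,G,C] q_used=3 → run A
t=4: queue=[G,C,A,D] q_used=0 → run G
t=5: queue=[G,C,A,D,E,H] q_used=1 → run G
t=6: queue=[G,C,A,D,E,H] q_used=2 → run G
t=7: queue=[G,C,A,D,E,H,F] q_used=3 → run G
t=8: queue=[C,A,D,E,H,F,G] q_used=0 → run C
t=9: queue=[C,A,D,E,H,F,G] q_used=1 → run C
t=10: queue=[C,A,D,E,H,F,G] q_used=2 → run C
t=11: queue=[C,A,D,E,H,F,G] q_used=3 → run C
t=12: queue=[A,D,E,H,F,G,C] q_used=0 → run A
t=13: queue=[A,D,E,H,F,G,C] q_used=1 → run A
t=14: queue=[A,D,E,H,F,G,C] q_used=2 → run A
t=15: queue=[A,D,E,H,F,G,C] q_used=3 → run A
t=16: queue=[D,E,H,F,G,C] q_used=0 → run D
t=17: queue=[D,E,H,F,G,C] q_used=1 → run D
t=18: queue=[D,E,H,F,G,C] q_used=2 → run D
t=19: queue=[D,E,H,F,G,C] q_used=3 → run D
t=20: queue=[E,H,F,G,C,D] q_used=0 → run E
t=21: queue=[E,H,F,G,C,D] q_used=1 → run E
t=22: queue=[E,H,F,G,C,D] q_used=2 → run E
t=23: queue=[E,H,F,G,C,D] q_used=3 → run E
t=24: queue=[H,F,G,C,D,E] q_used=0 → run H
t=25: queue=[H,F,G,C,D,E] q_used=1 → run H
t=26: queue=[H,F,G,C,D,E] q_used=2 → run H
t=27: queue=[H,F,G,C,D,E] q_used=3 → run H
t=28: queue=[F,G,C,D,E] q_used=0 → run F
t=29: queue=[F,G,C,D,E] q_used=1 → run F
t=30: queue=[F,G,C,D,E] q_used=2 → run F
t=31: queue=[F,G,C,D,E] q_used=3 → run F
t=32: queue=[G,C,D,E,F] q_used=0 → run G
t=33: queue=[G,C,D,E,F] q_used=1 → run G
t=34: queue=[G,C,D,E,F] q_used=2 → run G
t=35: queue=[C,D,E,F] q_used=0 → run C
t=36: queue=[C,D,E,F] q_used=1 → run C
t=37: queue=[C,D,E,F] q_used=2 → run C
t=38: queue=[C,D,E,F] q_used=3 → run C
t=39: queue=[D,E,F] q_used=0 → run D
t=40: queue=[D,E,F] q_used=1 → run D
t=41: queue=[E,F] q_used=0 → run E
t=42: queue=[E,F] q_used=1 → run E
t=43: queue=[F] q_used=0 → run F
t=44: queue=[F] q_used=1 → run F
t=45: queue=[F] q_used=2 → run F
t=46: (idle)
t=47: (idle)
t=48: (idle)
t=49: (idle)

completion order = A, H, G, C, D, E, F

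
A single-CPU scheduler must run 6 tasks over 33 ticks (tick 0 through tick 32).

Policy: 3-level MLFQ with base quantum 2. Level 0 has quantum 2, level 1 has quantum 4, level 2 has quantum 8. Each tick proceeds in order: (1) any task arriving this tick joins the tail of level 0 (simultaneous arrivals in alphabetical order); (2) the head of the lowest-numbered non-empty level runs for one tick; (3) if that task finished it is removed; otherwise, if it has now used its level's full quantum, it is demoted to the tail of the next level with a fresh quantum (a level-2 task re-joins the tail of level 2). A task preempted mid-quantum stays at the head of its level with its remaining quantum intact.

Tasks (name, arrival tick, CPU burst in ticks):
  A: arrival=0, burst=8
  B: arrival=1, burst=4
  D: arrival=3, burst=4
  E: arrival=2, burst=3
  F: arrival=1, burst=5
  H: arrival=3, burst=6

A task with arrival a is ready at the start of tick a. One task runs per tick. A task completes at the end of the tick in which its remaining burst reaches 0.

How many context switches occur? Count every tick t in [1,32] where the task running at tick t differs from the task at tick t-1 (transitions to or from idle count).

t=0: L0/L1/L2 = A/-/- → run A
t=1: L0/L1/L2 = ABF/-/- → run A
t=2: L0/L1/L2 = BFE/A/- → run B
t=3: L0/L1/L2 = BFEDH/A/- → run B
t=4: L0/L1/L2 = FEDH/AB/- → run F
t=5: L0/L1/L2 = FEDH/AB/- → run F
t=6: L0/L1/L2 = EDH/ABF/- → run E
t=7: L0/L1/L2 = EDH/ABF/- → run E
t=8: L0/L1/L2 = DH/ABFE/- → run D
t=9: L0/L1/L2 = DH/ABFE/- → run D
t=10: L0/L1/L2 = H/ABFED/- → run H
t=11: L0/L1/L2 = H/ABFED/- → run H
t=12: L0/L1/L2 = -/ABFEDH/- → run A
t=13: L0/L1/L2 = -/ABFEDH/- → run A
t=14: L0/L1/L2 = -/ABFEDH/- → run A
t=15: L0/L1/L2 = -/ABFEDH/- → run A
t=16: L0/L1/L2 = -/BFEDH/A → run B
t=17: L0/L1/L2 = -/BFEDH/A → run B
t=18: L0/L1/L2 = -/FEDH/A → run F
t=19: L0/L1/L2 = -/FEDH/A → run F
t=20: L0/L1/L2 = -/FEDH/A → run F
t=21: L0/L1/L2 = -/EDH/A → run E
t=22: L0/L1/L2 = -/DH/A → run D
t=23: L0/L1/L2 = -/DH/A → run D
t=24: L0/L1/L2 = -/H/A → run H
t=25: L0/L1/L2 = -/H/A → run H
t=26: L0/L1/L2 = -/H/A → run H
t=27: L0/L1/L2 = -/H/A → run H
t=28: L0/L1/L2 = -/-/A → run A
t=29: L0/L1/L2 = -/-/A → run A
t=30: (idle)
t=31: (idle)
t=32: (idle)

context switches = 13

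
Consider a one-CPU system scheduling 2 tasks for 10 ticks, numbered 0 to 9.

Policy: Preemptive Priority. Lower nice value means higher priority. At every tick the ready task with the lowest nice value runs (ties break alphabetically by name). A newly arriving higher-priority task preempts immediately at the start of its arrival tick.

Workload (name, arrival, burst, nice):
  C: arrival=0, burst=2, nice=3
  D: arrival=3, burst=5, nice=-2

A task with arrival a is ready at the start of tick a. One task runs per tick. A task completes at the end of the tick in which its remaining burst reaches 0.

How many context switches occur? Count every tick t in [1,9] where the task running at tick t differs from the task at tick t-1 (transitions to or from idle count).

t=0: ready={C} → run C
t=1: ready={C} → run C
t=2: (idle)
t=3: ready={D} → run D
t=4: ready={D} → run D
t=5: ready={D} → run D
t=6: ready={D} → run D
t=7: ready={D} → run D
t=8: (idle)
t=9: (idle)

context switches = 3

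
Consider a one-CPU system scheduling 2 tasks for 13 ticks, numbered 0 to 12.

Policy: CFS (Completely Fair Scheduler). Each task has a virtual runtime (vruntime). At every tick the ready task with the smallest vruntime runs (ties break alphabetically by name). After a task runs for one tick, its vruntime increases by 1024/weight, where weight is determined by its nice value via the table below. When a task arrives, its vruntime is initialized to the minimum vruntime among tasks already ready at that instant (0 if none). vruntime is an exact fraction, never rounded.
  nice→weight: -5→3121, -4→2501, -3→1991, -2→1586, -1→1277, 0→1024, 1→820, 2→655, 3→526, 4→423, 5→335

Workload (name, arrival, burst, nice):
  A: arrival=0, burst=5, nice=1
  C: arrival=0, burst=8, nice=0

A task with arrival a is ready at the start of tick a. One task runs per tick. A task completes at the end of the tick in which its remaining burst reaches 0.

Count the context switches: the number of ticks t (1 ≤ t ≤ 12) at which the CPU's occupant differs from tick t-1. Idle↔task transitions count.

t=0: vr[A=0 C=0] → run A
t=1: vr[A=256/205 C=0] → run C
t=2: vr[A=256/205 C=1] → run C
t=3: vr[A=256/205 C=2] → run A
t=4: vr[A=512/205 C=2] → run C
t=5: vr[A=512/205 C=3] → run A
t=6: vr[A=768/205 C=3] → run C
t=7: vr[A=768/205 C=4] → run A
t=8: vr[A=1024/205 C=4] → run C
t=9: vr[A=1024/205 C=5] → run A
t=10: vr[C=5] → run C
t=11: vr[C=6] → run C
t=12: vr[C=7] → run C

context switches = 9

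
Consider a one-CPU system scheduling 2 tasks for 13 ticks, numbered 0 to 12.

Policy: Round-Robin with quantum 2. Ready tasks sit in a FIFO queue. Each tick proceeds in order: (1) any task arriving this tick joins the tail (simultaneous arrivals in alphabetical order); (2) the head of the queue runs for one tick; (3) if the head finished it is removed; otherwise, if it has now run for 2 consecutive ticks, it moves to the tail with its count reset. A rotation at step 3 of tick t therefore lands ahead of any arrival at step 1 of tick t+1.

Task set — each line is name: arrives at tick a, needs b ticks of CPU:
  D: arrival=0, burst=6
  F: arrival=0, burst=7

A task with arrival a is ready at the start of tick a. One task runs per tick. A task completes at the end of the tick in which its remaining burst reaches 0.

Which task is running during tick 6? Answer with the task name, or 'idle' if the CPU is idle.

t=0: queue=[D,F] q_used=0 → run D
t=1: queue=[D,F] q_used=1 → run D
t=2: queue=[F,D] q_used=0 → run F
t=3: queue=[F,D] q_used=1 → run F
t=4: queue=[D,F] q_used=0 → run D
t=5: queue=[D,F] q_used=1 → run D
t=6: queue=[F,D] q_used=0 → run F
t=7: queue=[F,D] q_used=1 → run F
t=8: queue=[D,F] q_used=0 → run D
t=9: queue=[D,F] q_used=1 → run D
t=10: queue=[F] q_used=0 → run F
t=11: queue=[F] q_used=1 → run F
t=12: queue=[F] q_used=0 → run F

running at tick 6 = F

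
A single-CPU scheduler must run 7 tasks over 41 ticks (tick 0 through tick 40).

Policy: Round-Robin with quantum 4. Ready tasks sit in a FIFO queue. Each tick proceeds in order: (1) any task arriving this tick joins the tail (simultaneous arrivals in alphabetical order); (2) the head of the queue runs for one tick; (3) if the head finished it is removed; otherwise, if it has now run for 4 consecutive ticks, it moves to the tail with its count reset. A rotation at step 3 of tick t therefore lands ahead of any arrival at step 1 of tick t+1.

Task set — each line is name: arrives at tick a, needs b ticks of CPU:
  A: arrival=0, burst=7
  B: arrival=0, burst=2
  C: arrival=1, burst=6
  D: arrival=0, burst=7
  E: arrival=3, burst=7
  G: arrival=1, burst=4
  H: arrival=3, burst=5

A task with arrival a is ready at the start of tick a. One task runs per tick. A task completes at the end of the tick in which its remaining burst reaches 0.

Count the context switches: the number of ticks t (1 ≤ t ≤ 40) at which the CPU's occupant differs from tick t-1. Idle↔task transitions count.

context switches = 12

t=0: queue=[A,B,D] q_used=0 → run A
t=1: queue=[A,B,D,C,G] q_used=1 → run A
t=2: queue=[A,B,D,C,G] q_used=2 → run A
t=3: queue=[A,B,D,C,G,E,H] q_used=3 → run A
t=4: queue=[B,D,C,G,E,H,A] q_used=0 → run B
t=5: queue=[B,D,C,G,E,H,A] q_used=1 → run B
t=6: queue=[D,C,G,E,H,A] q_used=0 → run D
t=7: queue=[D,C,G,E,H,A] q_used=1 → run D
t=8: queue=[D,C,G,E,H,A] q_used=2 → run D
t=9: queue=[D,C,G,E,H,A] q_used=3 → run D
t=10: queue=[C,G,E,H,A,D] q_used=0 → run C
t=11: queue=[C,G,E,H,A,D] q_used=1 → run C
t=12: queue=[C,G,E,H,A,D] q_used=2 → run C
t=13: queue=[C,G,E,H,A,D] q_used=3 → run C
t=14: queue=[G,E,H,A,D,C] q_used=0 → run G
t=15: queue=[G,E,H,A,D,C] q_used=1 → run G
t=16: queue=[G,E,H,A,D,C] q_used=2 → run G
t=17: queue=[G,E,H,A,D,C] q_used=3 → run G
t=18: queue=[E,H,A,D,C] q_used=0 → run E
t=19: queue=[E,H,A,D,C] q_used=1 → run E
t=20: queue=[E,H,A,D,C] q_used=2 → run E
t=21: queue=[E,H,A,D,C] q_used=3 → run E
t=22: queue=[H,A,D,C,E] q_used=0 → run H
t=23: queue=[H,A,D,C,E] q_used=1 → run H
t=24: queue=[H,A,D,C,E] q_used=2 → run H
t=25: queue=[H,A,D,C,E] q_used=3 → run H
t=26: queue=[A,D,C,E,H] q_used=0 → run A
t=27: queue=[A,D,C,E,H] q_used=1 → run A
t=28: queue=[A,D,C,E,H] q_used=2 → run A
t=29: queue=[D,C,E,H] q_used=0 → run D
t=30: queue=[D,C,E,H] q_used=1 → run D
t=31: queue=[D,C,E,H] q_used=2 → run D
t=32: queue=[C,E,H] q_used=0 → run C
t=33: queue=[C,E,H] q_used=1 → run C
t=34: queue=[E,H] q_used=0 → run E
t=35: queue=[E,H] q_used=1 → run E
t=36: queue=[E,H] q_used=2 → run E
t=37: queue=[H] q_used=0 → run H
t=38: (idle)
t=39: (idle)
t=40: (idle)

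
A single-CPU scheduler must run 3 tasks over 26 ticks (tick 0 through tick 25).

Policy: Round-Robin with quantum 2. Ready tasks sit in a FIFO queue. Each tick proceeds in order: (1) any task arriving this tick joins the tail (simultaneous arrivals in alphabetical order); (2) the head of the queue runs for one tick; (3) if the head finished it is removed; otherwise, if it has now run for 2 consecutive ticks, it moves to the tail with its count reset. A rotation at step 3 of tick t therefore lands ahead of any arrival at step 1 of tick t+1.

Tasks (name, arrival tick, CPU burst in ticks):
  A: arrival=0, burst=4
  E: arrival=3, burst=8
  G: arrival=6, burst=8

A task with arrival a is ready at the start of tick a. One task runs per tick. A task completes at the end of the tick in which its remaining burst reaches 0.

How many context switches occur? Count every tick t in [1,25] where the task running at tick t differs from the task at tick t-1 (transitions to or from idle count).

t=0: queue=[A] q_used=0 → run A
t=1: queue=[A] q_used=1 → run A
t=2: queue=[A] q_used=0 → run A
t=3: queue=[A,E] q_used=1 → run A
t=4: queue=[E] q_used=0 → run E
t=5: queue=[E] q_used=1 → run E
t=6: queue=[E,G] q_used=0 → run E
t=7: queue=[E,G] q_used=1 → run E
t=8: queue=[G,E] q_used=0 → run G
t=9: queue=[G,E] q_used=1 → run G
t=10: queue=[E,G] q_used=0 → run E
t=11: queue=[E,G] q_used=1 → run E
t=12: queue=[G,E] q_used=0 → run G
t=13: queue=[G,E] q_used=1 → run G
t=14: queue=[E,G] q_used=0 → run E
t=15: queue=[E,G] q_used=1 → run E
t=16: queue=[G] q_used=0 → run G
t=17: queue=[G] q_used=1 → run G
t=18: queue=[G] q_used=0 → run G
t=19: queue=[G] q_used=1 → run G
t=20: (idle)
t=21: (idle)
t=22: (idle)
t=23: (idle)
t=24: (idle)
t=25: (idle)

context switches = 7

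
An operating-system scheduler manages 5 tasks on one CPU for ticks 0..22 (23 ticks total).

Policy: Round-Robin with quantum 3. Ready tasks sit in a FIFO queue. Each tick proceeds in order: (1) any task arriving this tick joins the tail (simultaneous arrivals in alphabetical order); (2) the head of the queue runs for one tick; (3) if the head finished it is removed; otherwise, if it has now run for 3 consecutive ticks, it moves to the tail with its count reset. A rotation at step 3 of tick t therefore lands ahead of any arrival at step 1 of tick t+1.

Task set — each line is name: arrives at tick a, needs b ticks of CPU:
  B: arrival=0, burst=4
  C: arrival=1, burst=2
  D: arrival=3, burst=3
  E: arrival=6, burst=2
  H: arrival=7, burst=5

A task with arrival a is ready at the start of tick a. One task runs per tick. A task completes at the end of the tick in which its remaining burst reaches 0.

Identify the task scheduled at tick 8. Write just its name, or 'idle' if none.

t=0: queue=[B] q_used=0 → run B
t=1: queue=[B,C] q_used=1 → run B
t=2: queue=[B,C] q_used=2 → run B
t=3: queue=[C,B,D] q_used=0 → run C
t=4: queue=[C,B,D] q_used=1 → run C
t=5: queue=[B,D] q_used=0 → run B
t=6: queue=[D,E] q_used=0 → run D
t=7: queue=[D,E,H] q_used=1 → run D
t=8: queue=[D,E,H] q_used=2 → run D
t=9: queue=[E,H] q_used=0 → run E
t=10: queue=[E,H] q_used=1 → run E
t=11: queue=[H] q_used=0 → run H
t=12: queue=[H] q_used=1 → run H
t=13: queue=[H] q_used=2 → run H
t=14: queue=[H] q_used=0 → run H
t=15: queue=[H] q_used=1 → run H
t=16: (idle)
t=17: (idle)
t=18: (idle)
t=19: (idle)
t=20: (idle)
t=21: (idle)
t=22: (idle)

running at tick 8 = D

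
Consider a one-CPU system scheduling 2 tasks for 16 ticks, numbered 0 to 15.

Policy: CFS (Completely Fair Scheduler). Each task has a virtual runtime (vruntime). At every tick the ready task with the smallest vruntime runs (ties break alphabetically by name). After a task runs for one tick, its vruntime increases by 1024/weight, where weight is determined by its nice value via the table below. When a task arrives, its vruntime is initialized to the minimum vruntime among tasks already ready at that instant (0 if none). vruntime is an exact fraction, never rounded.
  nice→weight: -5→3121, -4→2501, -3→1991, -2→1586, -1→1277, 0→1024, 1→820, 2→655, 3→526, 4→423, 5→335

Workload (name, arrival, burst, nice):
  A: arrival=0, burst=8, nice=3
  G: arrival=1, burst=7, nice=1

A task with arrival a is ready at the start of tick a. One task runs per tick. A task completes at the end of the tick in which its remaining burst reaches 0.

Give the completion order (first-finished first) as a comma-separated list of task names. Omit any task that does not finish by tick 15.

completion order = G, A

t=0: vr[A=0] → run A
t=1: vr[A=512/263 G=512/263] → run A
t=2: vr[A=1024/263 G=512/263] → run G
t=3: vr[A=1024/263 G=172288/53915] → run G
t=4: vr[A=1024/263 G=239616/53915] → run A
t=5: vr[A=1536/263 G=239616/53915] → run G
t=6: vr[A=1536/263 G=306944/53915] → run G
t=7: vr[A=1536/263 G=374272/53915] → run A
t=8: vr[A=2048/263 G=374272/53915] → run G
t=9: vr[A=2048/263 G=88320/10783] → run A
t=10: vr[A=2560/263 G=88320/10783] → run G
t=11: vr[A=2560/263 G=508928/53915] → run G
t=12: vr[A=2560/263] → run A
t=13: vr[A=3072/263] → run A
t=14: vr[A=3584/263] → run A
t=15: (idle)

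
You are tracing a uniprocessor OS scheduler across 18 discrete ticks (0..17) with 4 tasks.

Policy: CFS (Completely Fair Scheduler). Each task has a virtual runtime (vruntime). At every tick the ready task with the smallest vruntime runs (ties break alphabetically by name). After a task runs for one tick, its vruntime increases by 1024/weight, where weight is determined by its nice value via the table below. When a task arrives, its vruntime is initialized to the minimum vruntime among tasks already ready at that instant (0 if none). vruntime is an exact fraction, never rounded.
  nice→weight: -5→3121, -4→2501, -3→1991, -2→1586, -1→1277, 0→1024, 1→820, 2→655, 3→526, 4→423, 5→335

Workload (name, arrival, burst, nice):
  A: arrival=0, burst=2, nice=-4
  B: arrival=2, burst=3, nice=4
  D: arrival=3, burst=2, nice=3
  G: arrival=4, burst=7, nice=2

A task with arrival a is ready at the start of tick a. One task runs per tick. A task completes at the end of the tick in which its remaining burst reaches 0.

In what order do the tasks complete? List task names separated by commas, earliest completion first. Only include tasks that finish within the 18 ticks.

t=0: vr[A=0] → run A
t=1: vr[A=1024/2501] → run A
t=2: vr[B=0] → run B
t=3: vr[B=1024/423 D=1024/423] → run B
t=4: vr[B=2048/423 D=1024/423 G=1024/423] → run D
t=5: vr[B=2048/423 D=485888/111249 G=1024/423] → run G
t=6: vr[B=2048/423 D=485888/111249 G=1103872/277065] → run G
t=7: vr[B=2048/423 D=485888/111249 G=1537024/277065] → run D
t=8: vr[B=2048/423 G=1537024/277065] → run B
t=9: vr[G=1537024/277065] → run G
t=10: vr[G=1970176/277065] → run G
t=11: vr[G=2403328/277065] → run G
t=12: vr[G=567296/55413] → run G
t=13: vr[G=3269632/277065] → run G
t=14: (idle)
t=15: (idle)
t=16: (idle)
t=17: (idle)

completion order = A, D, B, G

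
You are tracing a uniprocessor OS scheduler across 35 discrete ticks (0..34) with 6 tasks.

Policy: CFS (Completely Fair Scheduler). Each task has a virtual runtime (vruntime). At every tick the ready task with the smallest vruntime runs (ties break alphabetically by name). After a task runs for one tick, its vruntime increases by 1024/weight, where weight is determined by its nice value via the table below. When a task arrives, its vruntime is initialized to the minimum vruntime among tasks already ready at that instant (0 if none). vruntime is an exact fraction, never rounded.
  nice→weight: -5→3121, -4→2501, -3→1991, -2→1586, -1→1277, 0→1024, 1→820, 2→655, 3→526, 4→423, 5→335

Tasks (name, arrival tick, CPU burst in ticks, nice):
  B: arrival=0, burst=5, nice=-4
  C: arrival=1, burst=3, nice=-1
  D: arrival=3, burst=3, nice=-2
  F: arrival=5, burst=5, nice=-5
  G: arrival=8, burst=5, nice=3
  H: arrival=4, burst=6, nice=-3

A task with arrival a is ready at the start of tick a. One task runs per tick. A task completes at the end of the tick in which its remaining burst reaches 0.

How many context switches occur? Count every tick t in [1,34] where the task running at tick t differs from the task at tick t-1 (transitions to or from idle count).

t=0: vr[B=0] → run B
t=1: vr[B=1024/2501 C=1024/2501] → run B
t=2: vr[B=2048/2501 C=1024/2501] → run C
t=3: vr[B=2048/2501 C=3868672/3193777 D=2048/2501] → run B
t=4: vr[B=3072/2501 C=3868672/3193777 D=2048/2501 H=2048/2501] → run D
t=5: vr[B=3072/2501 C=3868672/3193777 D=47616/32513 F=2048/2501 H=2048/2501] → run F
t=6: vr[B=3072/2501 C=3868672/3193777 D=47616/32513 F=8952832/7805621 H=2048/2501] → run H
t=7: vr[B=3072/2501 C=3868672/3193777 D=47616/32513 F=8952832/7805621 H=6638592/4979491] → run F
t=8: vr[B=3072/2501 C=3868672/3193777 D=47616/32513 F=11513856/7805621 G=3868672/3193777 H=6638592/4979491] → run C
t=9: vr[B=3072/2501 C=6429696/3193777 D=47616/32513 F=11513856/7805621 G=3868672/3193777 H=6638592/4979491] → run G
t=10: vr[B=3072/2501 C=6429696/3193777 D=47616/32513 F=11513856/7805621 G=2652674560/839963351 H=6638592/4979491] → run B
t=11: vr[B=4096/2501 C=6429696/3193777 D=47616/32513 F=11513856/7805621 G=2652674560/839963351 H=6638592/4979491] → run H
t=12: vr[B=4096/2501 C=6429696/3193777 D=47616/32513 F=11513856/7805621 G=2652674560/839963351 H=9199616/4979491] → run D
t=13: vr[B=4096/2501 C=6429696/3193777 D=68608/32513 F=11513856/7805621 G=2652674560/839963351 H=9199616/4979491] → run F
t=14: vr[B=4096/2501 C=6429696/3193777 D=68608/32513 F=14074880/7805621 G=2652674560/839963351 H=9199616/4979491] → run B
t=15: vr[C=6429696/3193777 D=68608/32513 F=14074880/7805621 G=2652674560/839963351 H=9199616/4979491] → run F
t=16: vr[C=6429696/3193777 D=68608/32513 F=16635904/7805621 G=2652674560/839963351 H=9199616/4979491] → run H
t=17: vr[C=6429696/3193777 D=68608/32513 F=16635904/7805621 G=2652674560/839963351 H=11760640/4979491] → run C
t=18: vr[D=68608/32513 F=16635904/7805621 G=2652674560/839963351 H=11760640/4979491] → run D
t=19: vr[F=16635904/7805621 G=2652674560/839963351 H=11760640/4979491] → run F
t=20: vr[G=2652674560/839963351 H=11760640/4979491] → run H
t=21: vr[G=2652674560/839963351 H=14321664/4979491] → run H
t=22: vr[G=2652674560/839963351 H=16882688/4979491] → run G
t=23: vr[G=4287888384/839963351 H=16882688/4979491] → run H
t=24: vr[G=4287888384/839963351] → run G
t=25: vr[G=5923102208/839963351] → run G
t=26: vr[G=7558316032/839963351] → run G
t=27: (idle)
t=28: (idle)
t=29: (idle)
t=30: (idle)
t=31: (idle)
t=32: (idle)
t=33: (idle)
t=34: (idle)

context switches = 23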